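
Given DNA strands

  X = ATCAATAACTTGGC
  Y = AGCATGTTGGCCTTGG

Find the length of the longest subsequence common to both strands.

9

Taking A [1,1], then C [3,3], then A [4,4], then T [6,8], then C [9,12], then T [10,13], then T [11,14], then G [12,15], then G [13,16] gives a common subsequence of length 9. The LCS DP gives dp[14][16] = 9, so this is optimal.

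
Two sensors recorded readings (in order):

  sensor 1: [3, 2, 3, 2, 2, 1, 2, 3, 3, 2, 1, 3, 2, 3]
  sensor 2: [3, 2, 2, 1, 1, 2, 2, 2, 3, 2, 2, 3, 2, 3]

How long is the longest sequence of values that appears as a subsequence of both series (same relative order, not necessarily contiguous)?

10

Match 3 [1,1] → 2 [2,3] → 2 [4,6] → 2 [5,7] → 2 [7,8] → 3 [8,9] → 2 [10,11] → 3 [12,12] → 2 [13,13] → 3 [14,14] — 10 values in the same relative order in both. Since dp[14][14] = 10, nothing longer is possible.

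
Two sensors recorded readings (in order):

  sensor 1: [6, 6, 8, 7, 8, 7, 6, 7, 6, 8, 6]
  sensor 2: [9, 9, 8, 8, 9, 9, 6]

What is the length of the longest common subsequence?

Pick 8 [3,3] → 8 [5,4] → 6 [11,7]; all 3 values appear in both, in order. The LCS DP gives dp[11][7] = 3, so this is optimal.

3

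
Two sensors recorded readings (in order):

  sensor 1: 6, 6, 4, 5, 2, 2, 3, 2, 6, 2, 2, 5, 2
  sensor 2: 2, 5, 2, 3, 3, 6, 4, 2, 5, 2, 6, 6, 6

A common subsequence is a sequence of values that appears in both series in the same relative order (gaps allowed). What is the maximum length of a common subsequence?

Taking 5 at sensor 1[4]=sensor 2[2], then 2 at sensor 1[5]=sensor 2[3], then 3 at sensor 1[7]=sensor 2[5], then 6 at sensor 1[9]=sensor 2[6], then 2 at sensor 1[11]=sensor 2[8], then 5 at sensor 1[12]=sensor 2[9], then 2 at sensor 1[13]=sensor 2[10] gives a common subsequence of length 7, and the DP table's final entry dp[13][13] is also 7, so no common subsequence is longer.

7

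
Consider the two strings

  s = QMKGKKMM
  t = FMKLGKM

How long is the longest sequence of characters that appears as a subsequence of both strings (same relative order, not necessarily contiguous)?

Let dp[i][j] be the LCS length of the first i characters of s and the first j characters of t. dp[i][j] = dp[i-1][j-1]+1 when the i-th and j-th characters match, else max(dp[i-1][j], dp[i][j-1]).
    ·  F  M  K  L  G  K  M
 ·  0  0  0  0  0  0  0  0
 Q  0  0  0  0  0  0  0  0
 M  0  0  1  1  1  1  1  1
 K  0  0  1  2  2  2  2  2
 G  0  0  1  2  2  3  3  3
 K  0  0  1  2  2  3  4  4
 K  0  0  1  2  2  3  4  4
 M  0  0  1  2  2  3  4  5
 M  0  0  1  2  2  3  4  5
dp[8][7] = 5. One LCS (by backtracking along matches): MKGKM.

5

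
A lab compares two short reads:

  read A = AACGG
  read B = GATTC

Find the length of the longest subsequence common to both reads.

Pick A at read A[1]=read B[2] → C at read A[3]=read B[5]; all 2 bases appear in both, in order. The LCS DP gives dp[5][5] = 2, so this is optimal.

2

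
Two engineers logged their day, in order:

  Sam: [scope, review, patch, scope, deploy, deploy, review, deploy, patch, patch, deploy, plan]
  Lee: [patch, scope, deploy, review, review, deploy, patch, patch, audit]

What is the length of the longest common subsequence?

7

Taking patch [3,1], scope [4,2], deploy [5,3], review [7,5], deploy [8,6], patch [9,7], patch [10,8] gives a common subsequence of length 7, and the DP table's final entry dp[12][9] is also 7, so no common subsequence is longer.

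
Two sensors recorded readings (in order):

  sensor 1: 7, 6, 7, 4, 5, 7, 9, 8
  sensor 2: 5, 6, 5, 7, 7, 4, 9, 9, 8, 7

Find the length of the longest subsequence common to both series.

5

Taking 7 (sensor 1 #1, sensor 2 #4), then 7 (sensor 1 #3, sensor 2 #5), then 4 (sensor 1 #4, sensor 2 #6), then 9 (sensor 1 #7, sensor 2 #8), then 8 (sensor 1 #8, sensor 2 #9) gives a common subsequence of length 5, and the DP table's final entry dp[8][10] is also 5, so no common subsequence is longer.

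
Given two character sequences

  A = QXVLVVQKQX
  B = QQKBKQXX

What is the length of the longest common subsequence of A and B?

5

Let dp[i][j] be the LCS length of the first i characters of A and the first j characters of B. dp[i][j] = dp[i-1][j-1]+1 when the i-th and j-th characters match, else max(dp[i-1][j], dp[i][j-1]).
    ·  Q  Q  K  B  K  Q  X  X
 ·  0  0  0  0  0  0  0  0  0
 Q  0  1  1  1  1  1  1  1  1
 X  0  1  1  1  1  1  1  2  2
 V  0  1  1  1  1  1  1  2  2
 L  0  1  1  1  1  1  1  2  2
 V  0  1  1  1  1  1  1  2  2
 V  0  1  1  1  1  1  1  2  2
 Q  0  1  2  2  2  2  2  2  2
 K  0  1  2  3  3  3  3  3  3
 Q  0  1  2  3  3  3  4  4  4
 X  0  1  2  3  3  3  4  5  5
dp[10][8] = 5. One LCS (by backtracking along matches): QQKQX.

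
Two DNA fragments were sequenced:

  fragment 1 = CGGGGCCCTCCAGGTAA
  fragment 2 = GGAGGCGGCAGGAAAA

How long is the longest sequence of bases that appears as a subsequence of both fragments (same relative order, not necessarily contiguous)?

Match G at fragment 1[2]=fragment 2[1], then G at fragment 1[3]=fragment 2[2], then G at fragment 1[4]=fragment 2[4], then G at fragment 1[5]=fragment 2[5], then C at fragment 1[6]=fragment 2[6], then C at fragment 1[11]=fragment 2[9], then A at fragment 1[12]=fragment 2[10], then G at fragment 1[13]=fragment 2[11], then G at fragment 1[14]=fragment 2[12], then A at fragment 1[16]=fragment 2[15], then A at fragment 1[17]=fragment 2[16] — 11 bases in the same relative order in both, and the DP table's final entry dp[17][16] is also 11, so no common subsequence is longer.

11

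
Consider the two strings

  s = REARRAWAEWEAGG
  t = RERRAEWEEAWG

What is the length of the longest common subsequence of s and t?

10

Match R (s #1, t #1), then E (s #2, t #2), then R (s #4, t #3), then R (s #5, t #4), then A (s #6, t #5), then W (s #7, t #7), then E (s #9, t #8), then E (s #11, t #9), then A (s #12, t #10), then G (s #14, t #12) — 10 characters in the same relative order in both. Since dp[14][12] = 10, nothing longer is possible.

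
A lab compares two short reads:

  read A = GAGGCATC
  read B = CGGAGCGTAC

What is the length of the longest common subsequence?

6

Taking G at read A[1]=read B[3], A at read A[2]=read B[4], G at read A[3]=read B[5], G at read A[4]=read B[7], A at read A[6]=read B[9], C at read A[8]=read B[10] gives a common subsequence of length 6, and the DP table's final entry dp[8][10] is also 6, so no common subsequence is longer.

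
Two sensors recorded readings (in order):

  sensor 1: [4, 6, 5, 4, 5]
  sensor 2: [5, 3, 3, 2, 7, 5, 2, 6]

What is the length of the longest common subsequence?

2

Let dp[i][j] be the LCS length of the first i values of sensor 1 and the first j values of sensor 2. dp[i][j] = dp[i-1][j-1]+1 when the i-th and j-th values match, else max(dp[i-1][j], dp[i][j-1]).
    ·  5  3  3  2  7  5  2  6
 ·  0  0  0  0  0  0  0  0  0
 4  0  0  0  0  0  0  0  0  0
 6  0  0  0  0  0  0  0  0  1
 5  0  1  1  1  1  1  1  1  1
 4  0  1  1  1  1  1  1  1  1
 5  0  1  1  1  1  1  2  2  2
dp[5][8] = 2. One LCS (by backtracking along matches): 5, 5.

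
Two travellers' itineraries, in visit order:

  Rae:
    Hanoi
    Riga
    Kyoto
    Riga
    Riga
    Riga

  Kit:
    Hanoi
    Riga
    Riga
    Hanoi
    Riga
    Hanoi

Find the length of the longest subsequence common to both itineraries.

4

Match Hanoi at Rae[1]=Kit[1] → Riga at Rae[2]=Kit[2] → Riga at Rae[4]=Kit[3] → Riga at Rae[5]=Kit[5] — 4 stops in the same relative order in both, and the DP table's final entry dp[6][6] is also 4, so no common subsequence is longer.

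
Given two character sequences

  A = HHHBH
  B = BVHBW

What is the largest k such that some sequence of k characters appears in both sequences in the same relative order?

2

Let dp[i][j] be the LCS length of the first i characters of A and the first j characters of B. dp[i][j] = dp[i-1][j-1]+1 when the i-th and j-th characters match, else max(dp[i-1][j], dp[i][j-1]).
    ·  B  V  H  B  W
 ·  0  0  0  0  0  0
 H  0  0  0  1  1  1
 H  0  0  0  1  1  1
 H  0  0  0  1  1  1
 B  0  1  1  1  2  2
 H  0  1  1  2  2  2
dp[5][5] = 2. One LCS (by backtracking along matches): HB.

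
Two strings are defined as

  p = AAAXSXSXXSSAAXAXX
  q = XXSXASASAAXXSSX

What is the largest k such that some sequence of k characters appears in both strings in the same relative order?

11

Match X (p #4, q #1), then X (p #6, q #2), then S (p #7, q #3), then X (p #8, q #4), then S (p #10, q #6), then S (p #11, q #8), then A (p #12, q #9), then A (p #13, q #10), then X (p #14, q #11), then X (p #16, q #12), then X (p #17, q #15) — 11 characters in the same relative order in both. Since dp[17][15] = 11, nothing longer is possible.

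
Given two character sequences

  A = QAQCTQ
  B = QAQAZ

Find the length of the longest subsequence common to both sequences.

Let dp[i][j] be the LCS length of the first i characters of A and the first j characters of B. dp[i][j] = dp[i-1][j-1]+1 when the i-th and j-th characters match, else max(dp[i-1][j], dp[i][j-1]).
    ·  Q  A  Q  A  Z
 ·  0  0  0  0  0  0
 Q  0  1  1  1  1  1
 A  0  1  2  2  2  2
 Q  0  1  2  3  3  3
 C  0  1  2  3  3  3
 T  0  1  2  3  3  3
 Q  0  1  2  3  3  3
dp[6][5] = 3. One LCS (by backtracking along matches): QAQ.

3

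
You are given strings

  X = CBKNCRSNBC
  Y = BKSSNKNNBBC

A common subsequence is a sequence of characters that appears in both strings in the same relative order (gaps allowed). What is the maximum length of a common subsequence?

Let dp[i][j] be the LCS length of the first i characters of X and the first j characters of Y. dp[i][j] = dp[i-1][j-1]+1 when the i-th and j-th characters match, else max(dp[i-1][j], dp[i][j-1]).
    ·  B  K  S  S  N  K  N  N  B  B  C
 ·  0  0  0  0  0  0  0  0  0  0  0  0
 C  0  0  0  0  0  0  0  0  0  0  0  1
 B  0  1  1  1  1  1  1  1  1  1  1  1
 K  0  1  2  2  2  2  2  2  2  2  2  2
 N  0  1  2  2  2  3  3  3  3  3  3  3
 C  0  1  2  2  2  3  3  3  3  3  3  4
 R  0  1  2  2  2  3  3  3  3  3  3  4
 S  0  1  2  3  3  3  3  3  3  3  3  4
 N  0  1  2  3  3  4  4  4  4  4  4  4
 B  0  1  2  3  3  4  4  4  4  5  5  5
 C  0  1  2  3  3  4  4  4  4  5  5  6
dp[10][11] = 6. One LCS (by backtracking along matches): BKNNBC.

6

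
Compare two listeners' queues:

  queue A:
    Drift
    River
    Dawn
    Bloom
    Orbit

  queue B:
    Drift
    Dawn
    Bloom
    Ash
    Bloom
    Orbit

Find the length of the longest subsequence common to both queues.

4

Pick Drift at queue A[1]=queue B[1]; then Dawn at queue A[3]=queue B[2]; then Bloom at queue A[4]=queue B[5]; then Orbit at queue A[5]=queue B[6]; all 4 songs appear in both, in order, and the DP table's final entry dp[5][6] is also 4, so no common subsequence is longer.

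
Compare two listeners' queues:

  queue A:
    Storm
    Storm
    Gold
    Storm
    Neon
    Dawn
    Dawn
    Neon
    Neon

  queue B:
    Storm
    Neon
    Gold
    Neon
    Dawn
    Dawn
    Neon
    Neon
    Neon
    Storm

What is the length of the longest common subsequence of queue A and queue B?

Match Storm at queue A[1]=queue B[1] → Gold at queue A[3]=queue B[3] → Neon at queue A[5]=queue B[4] → Dawn at queue A[6]=queue B[5] → Dawn at queue A[7]=queue B[6] → Neon at queue A[8]=queue B[8] → Neon at queue A[9]=queue B[9] — 7 songs in the same relative order in both. dp[9][10] = 7 confirms this is the maximum.

7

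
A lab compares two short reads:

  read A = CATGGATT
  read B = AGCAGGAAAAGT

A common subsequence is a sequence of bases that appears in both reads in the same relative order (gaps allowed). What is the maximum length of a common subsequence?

6

Taking C (read A #1, read B #3); then A (read A #2, read B #4); then G (read A #4, read B #5); then G (read A #5, read B #6); then A (read A #6, read B #10); then T (read A #8, read B #12) gives a common subsequence of length 6. dp[8][12] = 6 confirms this is the maximum.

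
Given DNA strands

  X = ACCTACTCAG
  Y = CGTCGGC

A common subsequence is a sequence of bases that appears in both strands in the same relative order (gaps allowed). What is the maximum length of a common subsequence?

4

Match C at X[2]=Y[1], T at X[4]=Y[3], C at X[6]=Y[4], C at X[8]=Y[7] — 4 bases in the same relative order in both, and the DP table's final entry dp[10][7] is also 4, so no common subsequence is longer.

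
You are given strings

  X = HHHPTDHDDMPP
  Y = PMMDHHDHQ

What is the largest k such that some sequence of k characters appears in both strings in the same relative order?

Let dp[i][j] be the LCS length of the first i characters of X and the first j characters of Y. dp[i][j] = dp[i-1][j-1]+1 when the i-th and j-th characters match, else max(dp[i-1][j], dp[i][j-1]).
    ·  P  M  M  D  H  H  D  H  Q
 ·  0  0  0  0  0  0  0  0  0  0
 H  0  0  0  0  0  1  1  1  1  1
 H  0  0  0  0  0  1  2  2  2  2
 H  0  0  0  0  0  1  2  2  3  3
 P  0  1  1  1  1  1  2  2  3  3
 T  0  1  1  1  1  1  2  2  3  3
 D  0  1  1  1  2  2  2  3  3  3
 H  0  1  1  1  2  3  3  3  4  4
 D  0  1  1  1  2  3  3  4  4  4
 D  0  1  1  1  2  3  3  4  4  4
 M  0  1  2  2  2  3  3  4  4  4
 P  0  1  2  2  2  3  3  4  4  4
 P  0  1  2  2  2  3  3  4  4  4
dp[12][9] = 4. One LCS (by backtracking along matches): HHDH.

4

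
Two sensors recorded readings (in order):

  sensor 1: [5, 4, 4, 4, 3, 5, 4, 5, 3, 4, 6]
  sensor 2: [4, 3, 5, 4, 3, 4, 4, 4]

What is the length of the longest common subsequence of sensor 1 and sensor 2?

6

Let dp[i][j] be the LCS length of the first i values of sensor 1 and the first j values of sensor 2. dp[i][j] = dp[i-1][j-1]+1 when the i-th and j-th values match, else max(dp[i-1][j], dp[i][j-1]).
    ·  4  3  5  4  3  4  4  4
 ·  0  0  0  0  0  0  0  0  0
 5  0  0  0  1  1  1  1  1  1
 4  0  1  1  1  2  2  2  2  2
 4  0  1  1  1  2  2  3  3  3
 4  0  1  1  1  2  2  3  4  4
 3  0  1  2  2  2  3  3  4  4
 5  0  1  2  3  3  3  3  4  4
 4  0  1  2  3  4  4  4  4  5
 5  0  1  2  3  4  4  4  4  5
 3  0  1  2  3  4  5  5  5  5
 4  0  1  2  3  4  5  6  6  6
 6  0  1  2  3  4  5  6  6  6
dp[11][8] = 6. One LCS (by backtracking along matches): 4, 3, 5, 4, 3, 4.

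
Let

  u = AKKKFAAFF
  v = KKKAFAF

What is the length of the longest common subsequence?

6

Pick K (u #2, v #1), K (u #3, v #2), K (u #4, v #3), F (u #5, v #5), A (u #7, v #6), F (u #9, v #7); all 6 characters appear in both, in order. Since dp[9][7] = 6, nothing longer is possible.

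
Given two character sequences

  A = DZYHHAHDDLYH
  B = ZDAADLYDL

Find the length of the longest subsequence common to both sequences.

5

One common subsequence of length 5: D at A[1]=B[2]; then A at A[6]=B[4]; then D at A[8]=B[5]; then D at A[9]=B[8]; then L at A[10]=B[9], and the DP table's final entry dp[12][9] is also 5, so no common subsequence is longer.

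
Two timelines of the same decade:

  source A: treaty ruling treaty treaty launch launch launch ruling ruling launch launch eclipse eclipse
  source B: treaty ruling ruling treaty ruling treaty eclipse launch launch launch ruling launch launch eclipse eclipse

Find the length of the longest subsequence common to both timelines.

12

Pick treaty (source A #1, source B #1), ruling (source A #2, source B #3), treaty (source A #3, source B #4), treaty (source A #4, source B #6), launch (source A #5, source B #8), launch (source A #6, source B #9), launch (source A #7, source B #10), ruling (source A #9, source B #11), launch (source A #10, source B #12), launch (source A #11, source B #13), eclipse (source A #12, source B #14), eclipse (source A #13, source B #15); all 12 events appear in both, in order. Since dp[13][15] = 12, nothing longer is possible.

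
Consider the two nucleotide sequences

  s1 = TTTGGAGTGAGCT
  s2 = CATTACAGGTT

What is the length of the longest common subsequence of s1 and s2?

6

Let dp[i][j] be the LCS length of the first i bases of s1 and the first j bases of s2. dp[i][j] = dp[i-1][j-1]+1 when the i-th and j-th bases match, else max(dp[i-1][j], dp[i][j-1]).
    ·  C  A  T  T  A  C  A  G  G  T  T
 ·  0  0  0  0  0  0  0  0  0  0  0  0
 T  0  0  0  1  1  1  1  1  1  1  1  1
 T  0  0  0  1  2  2  2  2  2  2  2  2
 T  0  0  0  1  2  2  2  2  2  2  3  3
 G  0  0  0  1  2  2  2  2  3  3  3  3
 G  0  0  0  1  2  2  2  2  3  4  4  4
 A  0  0  1  1  2  3  3  3  3  4  4  4
 G  0  0  1  1  2  3  3  3  4  4  4  4
 T  0  0  1  2  2  3  3  3  4  4  5  5
 G  0  0  1  2  2  3  3  3  4  5  5  5
 A  0  0  1  2  2  3  3  4  4  5  5  5
 G  0  0  1  2  2  3  3  4  5  5  5  5
 C  0  1  1  2  2  3  4  4  5  5  5  5
 T  0  1  1  2  3  3  4  4  5  5  6  6
dp[13][11] = 6. One LCS (by backtracking along matches): TTGGTT.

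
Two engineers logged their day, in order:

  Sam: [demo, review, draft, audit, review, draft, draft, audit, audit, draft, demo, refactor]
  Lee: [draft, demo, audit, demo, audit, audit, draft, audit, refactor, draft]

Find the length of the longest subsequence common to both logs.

6

Match demo [1,2]; then audit [4,3]; then audit [8,5]; then audit [9,6]; then draft [10,7]; then refactor [12,9] — 6 tasks in the same relative order in both. dp[12][10] = 6 confirms this is the maximum.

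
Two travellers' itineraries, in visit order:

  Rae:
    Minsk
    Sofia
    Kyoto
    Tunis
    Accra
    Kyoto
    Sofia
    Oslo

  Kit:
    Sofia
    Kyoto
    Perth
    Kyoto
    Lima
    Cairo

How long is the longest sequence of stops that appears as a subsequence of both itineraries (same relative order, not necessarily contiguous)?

3

Match Sofia at Rae[2]=Kit[1], Kyoto at Rae[3]=Kit[2], Kyoto at Rae[6]=Kit[4] — 3 stops in the same relative order in both. The LCS DP gives dp[8][6] = 3, so this is optimal.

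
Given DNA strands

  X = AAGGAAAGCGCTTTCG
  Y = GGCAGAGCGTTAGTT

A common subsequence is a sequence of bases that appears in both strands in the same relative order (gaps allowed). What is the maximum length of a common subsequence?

10

One common subsequence of length 10: G (X #3, Y #1) → G (X #4, Y #2) → A (X #5, Y #4) → A (X #7, Y #6) → G (X #8, Y #7) → C (X #9, Y #8) → G (X #10, Y #9) → T (X #12, Y #11) → T (X #13, Y #14) → T (X #14, Y #15). Since dp[16][15] = 10, nothing longer is possible.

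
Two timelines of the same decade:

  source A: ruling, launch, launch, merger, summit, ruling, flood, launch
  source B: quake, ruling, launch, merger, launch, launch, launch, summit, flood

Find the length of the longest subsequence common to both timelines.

5

One common subsequence of length 5: ruling at source A[1]=source B[2] → launch at source A[2]=source B[6] → launch at source A[3]=source B[7] → summit at source A[5]=source B[8] → flood at source A[7]=source B[9]. dp[8][9] = 5 confirms this is the maximum.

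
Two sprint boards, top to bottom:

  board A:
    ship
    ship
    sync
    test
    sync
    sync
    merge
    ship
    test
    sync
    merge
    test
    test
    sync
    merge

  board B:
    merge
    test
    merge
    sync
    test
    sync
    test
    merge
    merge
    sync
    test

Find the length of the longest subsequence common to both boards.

Taking sync [3,4], then test [4,5], then sync [5,6], then merge [7,9], then sync [10,10], then test [13,11] gives a common subsequence of length 6. The LCS DP gives dp[15][11] = 6, so this is optimal.

6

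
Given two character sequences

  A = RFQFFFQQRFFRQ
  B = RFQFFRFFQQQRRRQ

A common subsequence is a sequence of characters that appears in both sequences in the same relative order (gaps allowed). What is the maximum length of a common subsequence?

11

One common subsequence of length 11: R (A #1, B #1), then F (A #2, B #2), then Q (A #3, B #3), then F (A #4, B #5), then F (A #5, B #7), then F (A #6, B #8), then Q (A #7, B #10), then Q (A #8, B #11), then R (A #9, B #13), then R (A #12, B #14), then Q (A #13, B #15), and the DP table's final entry dp[13][15] is also 11, so no common subsequence is longer.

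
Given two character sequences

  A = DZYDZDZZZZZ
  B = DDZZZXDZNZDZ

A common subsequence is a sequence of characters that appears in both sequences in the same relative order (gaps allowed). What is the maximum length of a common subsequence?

Pick D [1,1], D [4,2], Z [5,3], Z [7,4], Z [8,5], Z [9,8], Z [10,10], Z [11,12]; all 8 characters appear in both, in order. dp[11][12] = 8 confirms this is the maximum.

8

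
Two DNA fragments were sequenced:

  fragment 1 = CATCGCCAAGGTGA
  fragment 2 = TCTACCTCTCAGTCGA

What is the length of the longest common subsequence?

One common subsequence of length 10: C [1,2] → A [2,4] → T [3,7] → C [4,8] → C [7,10] → A [9,11] → G [11,12] → T [12,13] → G [13,15] → A [14,16], and the DP table's final entry dp[14][16] is also 10, so no common subsequence is longer.

10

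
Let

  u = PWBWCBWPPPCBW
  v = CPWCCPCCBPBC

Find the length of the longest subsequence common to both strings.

Taking P [1,2] → W [2,3] → C [5,8] → B [6,9] → P [8,10] → C [11,12] gives a common subsequence of length 6. The LCS DP gives dp[13][12] = 6, so this is optimal.

6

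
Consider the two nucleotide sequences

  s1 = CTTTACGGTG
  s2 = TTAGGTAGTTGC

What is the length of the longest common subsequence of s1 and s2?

Match T [2,1]; then T [3,2]; then T [4,6]; then A [5,7]; then G [7,8]; then T [9,10]; then G [10,11] — 7 bases in the same relative order in both. Since dp[10][12] = 7, nothing longer is possible.

7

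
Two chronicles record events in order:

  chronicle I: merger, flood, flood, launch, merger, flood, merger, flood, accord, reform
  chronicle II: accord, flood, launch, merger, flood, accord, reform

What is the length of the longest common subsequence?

One common subsequence of length 6: flood (chronicle I #3, chronicle II #2), then launch (chronicle I #4, chronicle II #3), then merger (chronicle I #7, chronicle II #4), then flood (chronicle I #8, chronicle II #5), then accord (chronicle I #9, chronicle II #6), then reform (chronicle I #10, chronicle II #7). The LCS DP gives dp[10][7] = 6, so this is optimal.

6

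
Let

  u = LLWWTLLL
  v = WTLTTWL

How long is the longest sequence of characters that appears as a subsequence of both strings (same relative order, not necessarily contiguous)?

Let dp[i][j] be the LCS length of the first i characters of u and the first j characters of v. dp[i][j] = dp[i-1][j-1]+1 when the i-th and j-th characters match, else max(dp[i-1][j], dp[i][j-1]).
    ·  W  T  L  T  T  W  L
 ·  0  0  0  0  0  0  0  0
 L  0  0  0  1  1  1  1  1
 L  0  0  0  1  1  1  1  2
 W  0  1  1  1  1  1  2  2
 W  0  1  1  1  1  1  2  2
 T  0  1  2  2  2  2  2  2
 L  0  1  2  3  3  3  3  3
 L  0  1  2  3  3  3  3  4
 L  0  1  2  3  3  3  3  4
dp[8][7] = 4. One LCS (by backtracking along matches): WTLL.

4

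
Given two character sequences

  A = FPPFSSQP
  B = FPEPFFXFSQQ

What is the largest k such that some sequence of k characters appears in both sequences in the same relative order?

Let dp[i][j] be the LCS length of the first i characters of A and the first j characters of B. dp[i][j] = dp[i-1][j-1]+1 when the i-th and j-th characters match, else max(dp[i-1][j], dp[i][j-1]).
    ·  F  P  E  P  F  F  X  F  S  Q  Q
 ·  0  0  0  0  0  0  0  0  0  0  0  0
 F  0  1  1  1  1  1  1  1  1  1  1  1
 P  0  1  2  2  2  2  2  2  2  2  2  2
 P  0  1  2  2  3  3  3  3  3  3  3  3
 F  0  1  2  2  3  4  4  4  4  4  4  4
 S  0  1  2  2  3  4  4  4  4  5  5  5
 S  0  1  2  2  3  4  4  4  4  5  5  5
 Q  0  1  2  2  3  4  4  4  4  5  6  6
 P  0  1  2  2  3  4  4  4  4  5  6  6
dp[8][11] = 6. One LCS (by backtracking along matches): FPPFSQ.

6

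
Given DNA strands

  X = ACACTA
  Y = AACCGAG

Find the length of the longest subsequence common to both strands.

Let dp[i][j] be the LCS length of the first i bases of X and the first j bases of Y. dp[i][j] = dp[i-1][j-1]+1 when the i-th and j-th bases match, else max(dp[i-1][j], dp[i][j-1]).
    ·  A  A  C  C  G  A  G
 ·  0  0  0  0  0  0  0  0
 A  0  1  1  1  1  1  1  1
 C  0  1  1  2  2  2  2  2
 A  0  1  2  2  2  2  3  3
 C  0  1  2  3  3  3  3  3
 T  0  1  2  3  3  3  3  3
 A  0  1  2  3  3  3  4  4
dp[6][7] = 4. One LCS (by backtracking along matches): ACCA.

4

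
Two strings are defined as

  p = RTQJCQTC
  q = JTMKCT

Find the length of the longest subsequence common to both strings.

3

Let dp[i][j] be the LCS length of the first i characters of p and the first j characters of q. dp[i][j] = dp[i-1][j-1]+1 when the i-th and j-th characters match, else max(dp[i-1][j], dp[i][j-1]).
    ·  J  T  M  K  C  T
 ·  0  0  0  0  0  0  0
 R  0  0  0  0  0  0  0
 T  0  0  1  1  1  1  1
 Q  0  0  1  1  1  1  1
 J  0  1  1  1  1  1  1
 C  0  1  1  1  1  2  2
 Q  0  1  1  1  1  2  2
 T  0  1  2  2  2  2  3
 C  0  1  2  2  2  3  3
dp[8][6] = 3. One LCS (by backtracking along matches): TCT.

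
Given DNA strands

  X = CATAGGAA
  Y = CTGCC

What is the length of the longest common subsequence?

3

Let dp[i][j] be the LCS length of the first i bases of X and the first j bases of Y. dp[i][j] = dp[i-1][j-1]+1 when the i-th and j-th bases match, else max(dp[i-1][j], dp[i][j-1]).
    ·  C  T  G  C  C
 ·  0  0  0  0  0  0
 C  0  1  1  1  1  1
 A  0  1  1  1  1  1
 T  0  1  2  2  2  2
 A  0  1  2  2  2  2
 G  0  1  2  3  3  3
 G  0  1  2  3  3  3
 A  0  1  2  3  3  3
 A  0  1  2  3  3  3
dp[8][5] = 3. One LCS (by backtracking along matches): CTG.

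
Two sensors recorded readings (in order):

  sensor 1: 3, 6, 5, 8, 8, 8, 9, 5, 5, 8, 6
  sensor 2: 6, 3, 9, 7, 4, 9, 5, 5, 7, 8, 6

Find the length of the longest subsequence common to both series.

6

Match 3 (sensor 1 #1, sensor 2 #2) → 9 (sensor 1 #7, sensor 2 #6) → 5 (sensor 1 #8, sensor 2 #7) → 5 (sensor 1 #9, sensor 2 #8) → 8 (sensor 1 #10, sensor 2 #10) → 6 (sensor 1 #11, sensor 2 #11) — 6 values in the same relative order in both. dp[11][11] = 6 confirms this is the maximum.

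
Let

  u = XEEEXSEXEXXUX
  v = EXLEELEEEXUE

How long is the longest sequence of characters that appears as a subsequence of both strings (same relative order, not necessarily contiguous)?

Taking X (u #1, v #2); then E (u #2, v #4); then E (u #3, v #5); then E (u #4, v #7); then E (u #7, v #8); then E (u #9, v #9); then X (u #11, v #10); then U (u #12, v #11) gives a common subsequence of length 8. dp[13][12] = 8 confirms this is the maximum.

8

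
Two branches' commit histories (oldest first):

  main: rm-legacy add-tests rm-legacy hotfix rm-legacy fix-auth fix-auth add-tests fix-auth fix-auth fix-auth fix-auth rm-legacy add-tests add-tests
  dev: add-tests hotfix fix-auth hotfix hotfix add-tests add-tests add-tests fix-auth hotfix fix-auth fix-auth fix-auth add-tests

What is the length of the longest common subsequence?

One common subsequence of length 9: add-tests (main #2, dev #1), hotfix (main #4, dev #2), fix-auth (main #6, dev #3), add-tests (main #8, dev #8), fix-auth (main #9, dev #9), fix-auth (main #10, dev #11), fix-auth (main #11, dev #12), fix-auth (main #12, dev #13), add-tests (main #15, dev #14). The LCS DP gives dp[15][14] = 9, so this is optimal.

9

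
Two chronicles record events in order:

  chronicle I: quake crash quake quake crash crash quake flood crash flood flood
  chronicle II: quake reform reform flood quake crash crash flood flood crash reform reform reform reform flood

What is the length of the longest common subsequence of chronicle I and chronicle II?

Pick quake [1,1], then quake [4,5], then crash [5,6], then crash [6,7], then flood [8,9], then crash [9,10], then flood [11,15]; all 7 events appear in both, in order. dp[11][15] = 7 confirms this is the maximum.

7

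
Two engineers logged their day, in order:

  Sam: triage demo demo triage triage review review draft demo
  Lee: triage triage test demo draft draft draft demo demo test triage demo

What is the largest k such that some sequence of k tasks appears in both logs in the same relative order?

Match triage at Sam[1]=Lee[2] → demo at Sam[2]=Lee[8] → demo at Sam[3]=Lee[9] → triage at Sam[5]=Lee[11] → demo at Sam[9]=Lee[12] — 5 tasks in the same relative order in both, and the DP table's final entry dp[9][12] is also 5, so no common subsequence is longer.

5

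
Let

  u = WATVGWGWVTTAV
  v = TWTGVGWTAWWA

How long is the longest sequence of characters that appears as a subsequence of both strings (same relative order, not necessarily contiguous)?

Taking W at u[1]=v[2], T at u[3]=v[3], V at u[4]=v[5], G at u[5]=v[6], W at u[6]=v[10], W at u[8]=v[11], A at u[12]=v[12] gives a common subsequence of length 7, and the DP table's final entry dp[13][12] is also 7, so no common subsequence is longer.

7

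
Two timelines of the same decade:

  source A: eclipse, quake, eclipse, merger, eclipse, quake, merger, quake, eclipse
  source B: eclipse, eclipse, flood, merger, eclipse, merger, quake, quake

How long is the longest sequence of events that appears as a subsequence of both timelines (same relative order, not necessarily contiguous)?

6

Match eclipse at source A[1]=source B[1] → eclipse at source A[3]=source B[2] → merger at source A[4]=source B[4] → eclipse at source A[5]=source B[5] → quake at source A[6]=source B[7] → quake at source A[8]=source B[8] — 6 events in the same relative order in both. The LCS DP gives dp[9][8] = 6, so this is optimal.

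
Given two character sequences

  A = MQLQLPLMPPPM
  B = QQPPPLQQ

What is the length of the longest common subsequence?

One common subsequence of length 5: Q (A #2, B #1), Q (A #4, B #2), P (A #6, B #3), P (A #9, B #4), P (A #10, B #5). The LCS DP gives dp[12][8] = 5, so this is optimal.

5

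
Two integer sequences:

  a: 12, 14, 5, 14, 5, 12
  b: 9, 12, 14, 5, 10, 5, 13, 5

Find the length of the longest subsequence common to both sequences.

Let dp[i][j] be the LCS length of the first i values of a and the first j values of b. dp[i][j] = dp[i-1][j-1]+1 when the i-th and j-th values match, else max(dp[i-1][j], dp[i][j-1]).
    ·  9 12 14  5 10  5 13  5
 ·  0  0  0  0  0  0  0  0  0
12  0  0  1  1  1  1  1  1  1
14  0  0  1  2  2  2  2  2  2
 5  0  0  1  2  3  3  3  3  3
14  0  0  1  2  3  3  3  3  3
 5  0  0  1  2  3  3  4  4  4
12  0  0  1  2  3  3  4  4  4
dp[6][8] = 4. One LCS (by backtracking along matches): 12, 14, 5, 5.

4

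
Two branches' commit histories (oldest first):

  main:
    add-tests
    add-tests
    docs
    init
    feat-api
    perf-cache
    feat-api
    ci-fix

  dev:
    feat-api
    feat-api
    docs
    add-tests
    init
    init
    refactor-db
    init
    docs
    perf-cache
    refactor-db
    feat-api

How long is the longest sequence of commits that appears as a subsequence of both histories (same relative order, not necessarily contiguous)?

4

Pick add-tests (main #1, dev #4) → docs (main #3, dev #9) → perf-cache (main #6, dev #10) → feat-api (main #7, dev #12); all 4 commits appear in both, in order. dp[8][12] = 4 confirms this is the maximum.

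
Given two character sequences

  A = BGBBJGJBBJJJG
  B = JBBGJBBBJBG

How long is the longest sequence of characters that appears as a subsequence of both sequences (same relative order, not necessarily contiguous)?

Let dp[i][j] be the LCS length of the first i characters of A and the first j characters of B. dp[i][j] = dp[i-1][j-1]+1 when the i-th and j-th characters match, else max(dp[i-1][j], dp[i][j-1]).
    ·  J  B  B  G  J  B  B  B  J  B  G
 ·  0  0  0  0  0  0  0  0  0  0  0  0
 B  0  0  1  1  1  1  1  1  1  1  1  1
 G  0  0  1  1  2  2  2  2  2  2  2  2
 B  0  0  1  2  2  2  3  3  3  3  3  3
 B  0  0  1  2  2  2  3  4  4  4  4  4
 J  0  1  1  2  2  3  3  4  4  5  5  5
 G  0  1  1  2  3  3  3  4  4  5  5  6
 J  0  1  1  2  3  4  4  4  4  5  5  6
 B  0  1  2  2  3  4  5  5  5  5  6  6
 B  0  1  2  3  3  4  5  6  6  6  6  6
 J  0  1  2  3  3  4  5  6  6  7  7  7
 J  0  1  2  3  3  4  5  6  6  7  7  7
 J  0  1  2  3  3  4  5  6  6  7  7  7
 G  0  1  2  3  4  4  5  6  6  7  7  8
dp[13][11] = 8. One LCS (by backtracking along matches): BBGJBBJG.

8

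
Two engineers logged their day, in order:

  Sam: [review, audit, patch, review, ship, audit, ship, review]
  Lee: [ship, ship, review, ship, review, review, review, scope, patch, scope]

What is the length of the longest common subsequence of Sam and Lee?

Pick review (Sam #1, Lee #5) → review (Sam #4, Lee #6) → review (Sam #8, Lee #7); all 3 tasks appear in both, in order. Since dp[8][10] = 3, nothing longer is possible.

3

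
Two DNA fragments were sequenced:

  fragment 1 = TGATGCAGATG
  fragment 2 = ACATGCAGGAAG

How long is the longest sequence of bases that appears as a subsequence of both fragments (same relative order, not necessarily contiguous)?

Match A (fragment 1 #3, fragment 2 #3); then T (fragment 1 #4, fragment 2 #4); then G (fragment 1 #5, fragment 2 #5); then C (fragment 1 #6, fragment 2 #6); then A (fragment 1 #7, fragment 2 #7); then G (fragment 1 #8, fragment 2 #9); then A (fragment 1 #9, fragment 2 #11); then G (fragment 1 #11, fragment 2 #12) — 8 bases in the same relative order in both. dp[11][12] = 8 confirms this is the maximum.

8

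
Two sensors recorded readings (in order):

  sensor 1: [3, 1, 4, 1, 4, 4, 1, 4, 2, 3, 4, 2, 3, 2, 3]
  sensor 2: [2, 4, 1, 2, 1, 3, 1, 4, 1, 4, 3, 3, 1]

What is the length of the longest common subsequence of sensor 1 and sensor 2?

Pick 3 (sensor 1 #1, sensor 2 #6) → 1 (sensor 1 #4, sensor 2 #7) → 4 (sensor 1 #6, sensor 2 #8) → 1 (sensor 1 #7, sensor 2 #9) → 4 (sensor 1 #8, sensor 2 #10) → 3 (sensor 1 #10, sensor 2 #11) → 3 (sensor 1 #13, sensor 2 #12); all 7 values appear in both, in order. The LCS DP gives dp[15][13] = 7, so this is optimal.

7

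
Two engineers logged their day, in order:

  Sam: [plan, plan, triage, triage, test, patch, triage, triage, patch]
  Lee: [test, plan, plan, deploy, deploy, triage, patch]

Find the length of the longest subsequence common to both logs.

One common subsequence of length 4: plan at Sam[1]=Lee[2]; then plan at Sam[2]=Lee[3]; then triage at Sam[8]=Lee[6]; then patch at Sam[9]=Lee[7]. The LCS DP gives dp[9][7] = 4, so this is optimal.

4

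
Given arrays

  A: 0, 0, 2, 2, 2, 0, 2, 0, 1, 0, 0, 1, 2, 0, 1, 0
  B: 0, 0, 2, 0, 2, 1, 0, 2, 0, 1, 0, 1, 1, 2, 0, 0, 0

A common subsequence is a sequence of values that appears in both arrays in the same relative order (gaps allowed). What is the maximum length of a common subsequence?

13

One common subsequence of length 13: 0 (A #1, B #1); then 0 (A #2, B #2); then 2 (A #3, B #3); then 2 (A #4, B #5); then 0 (A #6, B #7); then 2 (A #7, B #8); then 0 (A #8, B #9); then 1 (A #9, B #10); then 0 (A #10, B #11); then 1 (A #12, B #13); then 2 (A #13, B #14); then 0 (A #14, B #16); then 0 (A #16, B #17), and the DP table's final entry dp[16][17] is also 13, so no common subsequence is longer.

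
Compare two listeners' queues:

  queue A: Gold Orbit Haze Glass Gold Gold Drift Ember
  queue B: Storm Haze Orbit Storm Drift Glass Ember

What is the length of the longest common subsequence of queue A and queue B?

One common subsequence of length 3: Orbit at queue A[2]=queue B[3], then Glass at queue A[4]=queue B[6], then Ember at queue A[8]=queue B[7], and the DP table's final entry dp[8][7] is also 3, so no common subsequence is longer.

3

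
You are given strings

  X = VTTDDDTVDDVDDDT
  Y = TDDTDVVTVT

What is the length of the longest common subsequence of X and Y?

7

Match T at X[3]=Y[1], D at X[4]=Y[2], D at X[5]=Y[3], D at X[6]=Y[5], T at X[7]=Y[8], V at X[11]=Y[9], T at X[15]=Y[10] — 7 characters in the same relative order in both. dp[15][10] = 7 confirms this is the maximum.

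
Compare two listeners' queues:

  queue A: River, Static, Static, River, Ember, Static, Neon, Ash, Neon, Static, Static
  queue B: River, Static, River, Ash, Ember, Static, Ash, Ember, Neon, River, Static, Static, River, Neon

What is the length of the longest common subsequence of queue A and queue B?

9

One common subsequence of length 9: River (queue A #1, queue B #1), then Static (queue A #3, queue B #2), then River (queue A #4, queue B #3), then Ember (queue A #5, queue B #5), then Static (queue A #6, queue B #6), then Ash (queue A #8, queue B #7), then Neon (queue A #9, queue B #9), then Static (queue A #10, queue B #11), then Static (queue A #11, queue B #12). Since dp[11][14] = 9, nothing longer is possible.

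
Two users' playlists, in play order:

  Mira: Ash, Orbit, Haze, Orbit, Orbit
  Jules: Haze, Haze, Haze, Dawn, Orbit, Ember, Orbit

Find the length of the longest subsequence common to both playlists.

Taking Haze [3,3], then Orbit [4,5], then Orbit [5,7] gives a common subsequence of length 3. Since dp[5][7] = 3, nothing longer is possible.

3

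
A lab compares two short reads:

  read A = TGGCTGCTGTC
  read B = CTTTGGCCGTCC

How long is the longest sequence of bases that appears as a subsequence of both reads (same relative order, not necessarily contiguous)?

Let dp[i][j] be the LCS length of the first i bases of read A and the first j bases of read B. dp[i][j] = dp[i-1][j-1]+1 when the i-th and j-th bases match, else max(dp[i-1][j], dp[i][j-1]).
    ·  C  T  T  T  G  G  C  C  G  T  C  C
 ·  0  0  0  0  0  0  0  0  0  0  0  0  0
 T  0  0  1  1  1  1  1  1  1  1  1  1  1
 G  0  0  1  1  1  2  2  2  2  2  2  2  2
 G  0  0  1  1  1  2  3  3  3  3  3  3  3
 C  0  1  1  1  1  2  3  4  4  4  4  4  4
 T  0  1  2  2  2  2  3  4  4  4  5  5  5
 G  0  1  2  2  2  3  3  4  4  5  5  5  5
 C  0  1  2  2  2  3  3  4  5  5  5  6  6
 T  0  1  2  3  3  3  3  4  5  5  6  6  6
 G  0  1  2  3  3  4  4  4  5  6  6  6  6
 T  0  1  2  3  4  4  4  4  5  6  7  7  7
 C  0  1  2  3  4  4  4  5  5  6  7  8  8
dp[11][12] = 8. One LCS (by backtracking along matches): TGGCCGTC.

8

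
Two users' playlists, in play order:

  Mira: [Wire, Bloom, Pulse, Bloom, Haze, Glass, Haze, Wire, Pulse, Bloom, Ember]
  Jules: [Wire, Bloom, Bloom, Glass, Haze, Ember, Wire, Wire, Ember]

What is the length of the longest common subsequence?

7

Taking Wire at Mira[1]=Jules[1] → Bloom at Mira[2]=Jules[2] → Bloom at Mira[4]=Jules[3] → Glass at Mira[6]=Jules[4] → Haze at Mira[7]=Jules[5] → Wire at Mira[8]=Jules[8] → Ember at Mira[11]=Jules[9] gives a common subsequence of length 7. Since dp[11][9] = 7, nothing longer is possible.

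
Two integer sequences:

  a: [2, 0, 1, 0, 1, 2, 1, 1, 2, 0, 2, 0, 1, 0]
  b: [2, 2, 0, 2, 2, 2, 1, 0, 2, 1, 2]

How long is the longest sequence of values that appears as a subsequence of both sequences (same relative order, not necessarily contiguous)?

7

Taking 2 (a #1, b #2), 0 (a #2, b #3), 1 (a #3, b #7), 0 (a #4, b #8), 2 (a #6, b #9), 1 (a #8, b #10), 2 (a #11, b #11) gives a common subsequence of length 7, and the DP table's final entry dp[14][11] is also 7, so no common subsequence is longer.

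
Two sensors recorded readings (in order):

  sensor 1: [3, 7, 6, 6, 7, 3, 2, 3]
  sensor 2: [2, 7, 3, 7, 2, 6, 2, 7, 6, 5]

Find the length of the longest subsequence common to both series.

Match 3 [1,3] → 7 [2,4] → 6 [3,6] → 6 [4,9] — 4 values in the same relative order in both, and the DP table's final entry dp[8][10] is also 4, so no common subsequence is longer.

4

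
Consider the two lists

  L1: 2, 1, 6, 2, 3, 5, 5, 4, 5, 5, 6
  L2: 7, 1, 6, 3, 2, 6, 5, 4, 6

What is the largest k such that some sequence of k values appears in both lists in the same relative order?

Taking 1 at L1[2]=L2[2]; then 6 at L1[3]=L2[3]; then 2 at L1[4]=L2[5]; then 5 at L1[7]=L2[7]; then 4 at L1[8]=L2[8]; then 6 at L1[11]=L2[9] gives a common subsequence of length 6. Since dp[11][9] = 6, nothing longer is possible.

6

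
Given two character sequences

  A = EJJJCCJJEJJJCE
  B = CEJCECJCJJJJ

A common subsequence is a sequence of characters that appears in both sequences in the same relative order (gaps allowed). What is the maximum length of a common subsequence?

9

One common subsequence of length 9: E [1,2]; then J [4,3]; then C [5,4]; then C [6,6]; then J [7,7]; then J [8,9]; then J [10,10]; then J [11,11]; then J [12,12]. dp[14][12] = 9 confirms this is the maximum.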